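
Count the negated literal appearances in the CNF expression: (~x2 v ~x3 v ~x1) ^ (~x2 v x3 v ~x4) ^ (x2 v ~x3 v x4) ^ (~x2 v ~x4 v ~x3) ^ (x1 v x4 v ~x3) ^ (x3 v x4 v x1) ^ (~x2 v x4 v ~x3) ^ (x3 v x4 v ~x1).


Scan each clause for negated literals.
Clause 1: 3 negative; Clause 2: 2 negative; Clause 3: 1 negative; Clause 4: 3 negative; Clause 5: 1 negative; Clause 6: 0 negative; Clause 7: 2 negative; Clause 8: 1 negative.
Total negative literal occurrences = 13.

13


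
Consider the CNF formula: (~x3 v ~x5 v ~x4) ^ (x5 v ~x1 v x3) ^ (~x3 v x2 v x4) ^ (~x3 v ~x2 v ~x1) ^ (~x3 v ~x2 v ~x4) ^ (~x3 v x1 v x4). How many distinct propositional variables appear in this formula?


Identify each distinct variable in the formula.
Variables found: x1, x2, x3, x4, x5.
Total distinct variables = 5.

5


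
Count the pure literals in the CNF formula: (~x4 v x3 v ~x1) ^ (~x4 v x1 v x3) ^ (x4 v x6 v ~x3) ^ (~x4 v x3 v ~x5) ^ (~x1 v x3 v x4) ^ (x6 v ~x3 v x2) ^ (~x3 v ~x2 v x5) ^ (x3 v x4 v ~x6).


A pure literal appears in only one polarity across all clauses.
No pure literals found.
Count = 0.

0


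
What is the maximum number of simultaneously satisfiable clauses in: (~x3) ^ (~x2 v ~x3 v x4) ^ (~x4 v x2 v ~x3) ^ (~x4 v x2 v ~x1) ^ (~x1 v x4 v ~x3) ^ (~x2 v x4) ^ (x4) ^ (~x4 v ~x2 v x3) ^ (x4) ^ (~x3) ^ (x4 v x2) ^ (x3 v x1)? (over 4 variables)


Enumerate all 16 truth assignments.
For each, count how many of the 12 clauses are satisfied.
The formula is not fully satisfiable, so the maximum is below 12.
Maximum simultaneously satisfiable clauses = 11.

11


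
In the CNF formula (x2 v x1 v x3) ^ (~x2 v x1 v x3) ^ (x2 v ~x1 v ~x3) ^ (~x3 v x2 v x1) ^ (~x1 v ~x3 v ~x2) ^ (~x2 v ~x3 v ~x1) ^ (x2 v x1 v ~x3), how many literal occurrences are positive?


Scan each clause for unnegated literals.
Clause 1: 3 positive; Clause 2: 2 positive; Clause 3: 1 positive; Clause 4: 2 positive; Clause 5: 0 positive; Clause 6: 0 positive; Clause 7: 2 positive.
Total positive literal occurrences = 10.

10


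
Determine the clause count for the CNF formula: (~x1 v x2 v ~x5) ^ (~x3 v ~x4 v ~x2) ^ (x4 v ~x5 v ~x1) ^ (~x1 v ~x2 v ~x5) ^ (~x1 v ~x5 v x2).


Each group enclosed in parentheses joined by ^ is one clause.
Counting the conjuncts: 5 clauses.

5


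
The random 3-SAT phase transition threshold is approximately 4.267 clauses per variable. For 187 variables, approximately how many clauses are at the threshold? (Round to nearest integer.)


The 3-SAT phase transition occurs at approximately 4.267 clauses per variable.
m = 4.267 * 187 = 797.929.
Rounded to nearest integer: 798.

798


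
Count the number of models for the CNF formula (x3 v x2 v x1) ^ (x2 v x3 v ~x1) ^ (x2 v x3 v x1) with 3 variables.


Enumerate all 8 truth assignments over 3 variables.
Test each against every clause.
Satisfying assignments found: 6.

6


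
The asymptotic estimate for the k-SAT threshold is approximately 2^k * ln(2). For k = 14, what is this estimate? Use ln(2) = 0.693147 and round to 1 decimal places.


Using the asymptotic formula: threshold ~ 2^k * ln(2).
2^14 = 16384.
16384 * 0.693147 = 11356.5.

11356.5


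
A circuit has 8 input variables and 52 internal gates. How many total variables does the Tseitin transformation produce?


The Tseitin transformation introduces one auxiliary variable per gate.
Total variables = inputs + gates = 8 + 52 = 60.

60


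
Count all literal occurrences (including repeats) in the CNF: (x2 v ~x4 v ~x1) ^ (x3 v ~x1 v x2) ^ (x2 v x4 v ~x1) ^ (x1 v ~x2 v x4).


Clause lengths: 3, 3, 3, 3.
Sum = 3 + 3 + 3 + 3 = 12.

12


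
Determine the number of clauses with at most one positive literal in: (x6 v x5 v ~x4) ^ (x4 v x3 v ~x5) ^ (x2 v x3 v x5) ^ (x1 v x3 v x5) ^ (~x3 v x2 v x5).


A Horn clause has at most one positive literal.
Clause 1: 2 positive lit(s) -> not Horn
Clause 2: 2 positive lit(s) -> not Horn
Clause 3: 3 positive lit(s) -> not Horn
Clause 4: 3 positive lit(s) -> not Horn
Clause 5: 2 positive lit(s) -> not Horn
Total Horn clauses = 0.

0


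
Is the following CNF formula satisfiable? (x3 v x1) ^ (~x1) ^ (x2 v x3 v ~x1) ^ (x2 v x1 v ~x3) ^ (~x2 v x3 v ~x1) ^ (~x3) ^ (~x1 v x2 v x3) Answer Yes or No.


Check all 8 possible truth assignments.
Number of satisfying assignments found: 0.
The formula is unsatisfiable.

No


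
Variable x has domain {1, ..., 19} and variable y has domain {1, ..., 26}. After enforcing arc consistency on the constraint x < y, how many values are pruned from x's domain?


For the constraint x < y, x needs a supporting value in y's domain.
x can be at most 25 (one less than y's maximum).
Valid x values from domain: 19 out of 19.
Pruned = 19 - 19 = 0.

0


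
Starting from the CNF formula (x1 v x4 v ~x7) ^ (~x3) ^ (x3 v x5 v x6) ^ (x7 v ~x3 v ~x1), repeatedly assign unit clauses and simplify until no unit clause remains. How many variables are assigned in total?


Unit propagation repeatedly assigns the literal in any unit clause, then simplifies.
Assignments in order: x3 = F.
No further unit clauses remain.
Total variables assigned = 1.

1


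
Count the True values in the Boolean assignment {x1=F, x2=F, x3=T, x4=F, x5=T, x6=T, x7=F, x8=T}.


The weight is the number of variables assigned True.
True variables: x3, x5, x6, x8.
Weight = 4.

4


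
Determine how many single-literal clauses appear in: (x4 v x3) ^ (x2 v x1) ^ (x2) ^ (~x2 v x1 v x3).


A unit clause contains exactly one literal.
Unit clauses found: (x2).
Count = 1.

1


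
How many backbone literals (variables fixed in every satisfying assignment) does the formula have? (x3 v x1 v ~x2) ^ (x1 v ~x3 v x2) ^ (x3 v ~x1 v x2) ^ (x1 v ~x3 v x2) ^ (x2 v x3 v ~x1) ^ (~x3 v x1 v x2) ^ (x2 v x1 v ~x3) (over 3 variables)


Find all satisfying assignments: 5 model(s).
Check which variables have the same value in every model.
No variable is fixed across all models.
Backbone size = 0.

0


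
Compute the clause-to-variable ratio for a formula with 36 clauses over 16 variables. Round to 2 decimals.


Clause-to-variable ratio = clauses / variables.
36 / 16 = 2.25.

2.25


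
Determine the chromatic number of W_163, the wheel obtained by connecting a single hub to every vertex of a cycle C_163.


W_163 consists of the cycle C_163 together with a hub vertex adjacent to every cycle vertex.
The cycle C_163 needs 3 colors (odd cycle -> 3).
The hub is adjacent to every cycle vertex, so it must receive a new color distinct from all of them.
Chromatic number = 3 + 1 = 4.

4


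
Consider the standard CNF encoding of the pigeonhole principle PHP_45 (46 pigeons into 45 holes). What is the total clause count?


The PHP encoding has two parts:
1) At-least-one-hole clauses: 46 (one per pigeon, each with 45 literals).
2) At-most-one-pigeon-per-hole clauses: 45 holes * C(46,2) = 45 * 1035 = 46575.
Total clauses = 46 + 46575 = 46621.

46621


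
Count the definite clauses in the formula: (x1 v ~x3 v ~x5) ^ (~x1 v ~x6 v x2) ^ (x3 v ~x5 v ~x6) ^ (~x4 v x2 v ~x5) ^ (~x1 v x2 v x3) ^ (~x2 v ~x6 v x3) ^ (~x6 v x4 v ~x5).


A definite clause has exactly one positive literal.
Clause 1: 1 positive -> definite
Clause 2: 1 positive -> definite
Clause 3: 1 positive -> definite
Clause 4: 1 positive -> definite
Clause 5: 2 positive -> not definite
Clause 6: 1 positive -> definite
Clause 7: 1 positive -> definite
Definite clause count = 6.

6


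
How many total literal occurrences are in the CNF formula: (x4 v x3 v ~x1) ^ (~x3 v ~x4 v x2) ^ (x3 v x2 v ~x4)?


Clause lengths: 3, 3, 3.
Sum = 3 + 3 + 3 = 9.

9


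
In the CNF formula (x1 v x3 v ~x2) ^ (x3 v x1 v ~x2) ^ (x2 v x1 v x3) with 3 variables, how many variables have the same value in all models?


Find all satisfying assignments: 6 model(s).
Check which variables have the same value in every model.
No variable is fixed across all models.
Backbone size = 0.

0


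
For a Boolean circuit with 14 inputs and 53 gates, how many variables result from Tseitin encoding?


The Tseitin transformation introduces one auxiliary variable per gate.
Total variables = inputs + gates = 14 + 53 = 67.

67


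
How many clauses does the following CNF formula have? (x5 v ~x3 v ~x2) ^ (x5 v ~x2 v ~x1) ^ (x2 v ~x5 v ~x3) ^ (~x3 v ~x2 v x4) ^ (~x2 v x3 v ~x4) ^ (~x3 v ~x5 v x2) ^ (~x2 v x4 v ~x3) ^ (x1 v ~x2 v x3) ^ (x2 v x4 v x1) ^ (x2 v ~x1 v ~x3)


Each group enclosed in parentheses joined by ^ is one clause.
Counting the conjuncts: 10 clauses.

10


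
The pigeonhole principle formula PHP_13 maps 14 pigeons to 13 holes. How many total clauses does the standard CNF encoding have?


The PHP encoding has two parts:
1) At-least-one-hole clauses: 14 (one per pigeon, each with 13 literals).
2) At-most-one-pigeon-per-hole clauses: 13 holes * C(14,2) = 13 * 91 = 1183.
Total clauses = 14 + 1183 = 1197.

1197


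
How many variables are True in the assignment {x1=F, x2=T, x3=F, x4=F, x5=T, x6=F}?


The weight is the number of variables assigned True.
True variables: x2, x5.
Weight = 2.

2


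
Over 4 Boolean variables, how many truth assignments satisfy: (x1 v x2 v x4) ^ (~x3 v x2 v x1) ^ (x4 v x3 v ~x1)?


Enumerate all 16 truth assignments over 4 variables.
Test each against every clause.
Satisfying assignments found: 11.

11


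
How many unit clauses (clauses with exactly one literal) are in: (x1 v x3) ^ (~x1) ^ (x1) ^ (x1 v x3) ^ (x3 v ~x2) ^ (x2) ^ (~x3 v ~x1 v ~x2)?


A unit clause contains exactly one literal.
Unit clauses found: (~x1), (x1), (x2).
Count = 3.

3


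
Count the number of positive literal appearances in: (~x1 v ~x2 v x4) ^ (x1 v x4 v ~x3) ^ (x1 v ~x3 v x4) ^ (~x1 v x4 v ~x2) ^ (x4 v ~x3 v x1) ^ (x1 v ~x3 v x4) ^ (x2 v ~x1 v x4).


Scan each clause for unnegated literals.
Clause 1: 1 positive; Clause 2: 2 positive; Clause 3: 2 positive; Clause 4: 1 positive; Clause 5: 2 positive; Clause 6: 2 positive; Clause 7: 2 positive.
Total positive literal occurrences = 12.

12


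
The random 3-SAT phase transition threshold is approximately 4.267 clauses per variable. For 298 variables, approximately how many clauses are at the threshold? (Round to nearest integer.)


The 3-SAT phase transition occurs at approximately 4.267 clauses per variable.
m = 4.267 * 298 = 1271.566.
Rounded to nearest integer: 1272.

1272


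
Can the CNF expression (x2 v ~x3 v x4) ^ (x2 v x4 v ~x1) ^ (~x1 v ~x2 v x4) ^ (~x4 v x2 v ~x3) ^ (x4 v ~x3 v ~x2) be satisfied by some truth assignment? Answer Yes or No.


Check all 16 possible truth assignments.
Number of satisfying assignments found: 8.
The formula is satisfiable.

Yes


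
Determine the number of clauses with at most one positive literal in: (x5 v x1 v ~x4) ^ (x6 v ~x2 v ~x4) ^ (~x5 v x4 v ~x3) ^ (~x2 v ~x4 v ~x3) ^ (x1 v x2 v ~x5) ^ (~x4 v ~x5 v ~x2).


A Horn clause has at most one positive literal.
Clause 1: 2 positive lit(s) -> not Horn
Clause 2: 1 positive lit(s) -> Horn
Clause 3: 1 positive lit(s) -> Horn
Clause 4: 0 positive lit(s) -> Horn
Clause 5: 2 positive lit(s) -> not Horn
Clause 6: 0 positive lit(s) -> Horn
Total Horn clauses = 4.

4


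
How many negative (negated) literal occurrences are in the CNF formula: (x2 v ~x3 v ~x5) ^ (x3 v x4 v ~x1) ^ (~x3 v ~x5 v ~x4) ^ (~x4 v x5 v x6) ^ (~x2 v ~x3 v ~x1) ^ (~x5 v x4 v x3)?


Scan each clause for negated literals.
Clause 1: 2 negative; Clause 2: 1 negative; Clause 3: 3 negative; Clause 4: 1 negative; Clause 5: 3 negative; Clause 6: 1 negative.
Total negative literal occurrences = 11.

11


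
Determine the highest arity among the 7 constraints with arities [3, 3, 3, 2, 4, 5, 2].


The arities are: 3, 3, 3, 2, 4, 5, 2.
Scan for the maximum value.
Maximum arity = 5.

5


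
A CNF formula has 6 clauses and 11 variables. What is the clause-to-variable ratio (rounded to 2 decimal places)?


Clause-to-variable ratio = clauses / variables.
6 / 11 = 0.55.

0.55


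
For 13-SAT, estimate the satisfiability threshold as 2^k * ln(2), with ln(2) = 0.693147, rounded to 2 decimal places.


Using the asymptotic formula: threshold ~ 2^k * ln(2).
2^13 = 8192.
8192 * 0.693147 = 5678.26.

5678.26


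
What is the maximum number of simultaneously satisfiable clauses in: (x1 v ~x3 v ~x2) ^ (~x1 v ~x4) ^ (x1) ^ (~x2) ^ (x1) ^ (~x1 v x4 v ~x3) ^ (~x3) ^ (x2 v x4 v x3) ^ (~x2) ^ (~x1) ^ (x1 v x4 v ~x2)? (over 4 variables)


Enumerate all 16 truth assignments.
For each, count how many of the 11 clauses are satisfied.
The formula is not fully satisfiable, so the maximum is below 11.
Maximum simultaneously satisfiable clauses = 9.

9


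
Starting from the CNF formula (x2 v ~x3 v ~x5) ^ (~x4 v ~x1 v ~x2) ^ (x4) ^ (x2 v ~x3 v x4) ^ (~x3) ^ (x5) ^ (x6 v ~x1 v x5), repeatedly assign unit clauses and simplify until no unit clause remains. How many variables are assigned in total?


Unit propagation repeatedly assigns the literal in any unit clause, then simplifies.
Assignments in order: x4 = T, x3 = F, x5 = T.
No further unit clauses remain.
Total variables assigned = 3.

3


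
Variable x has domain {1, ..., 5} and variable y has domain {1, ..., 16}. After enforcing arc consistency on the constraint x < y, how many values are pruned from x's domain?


For the constraint x < y, x needs a supporting value in y's domain.
x can be at most 15 (one less than y's maximum).
Valid x values from domain: 5 out of 5.
Pruned = 5 - 5 = 0.

0


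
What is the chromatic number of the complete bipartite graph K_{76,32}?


K_{76,32} is bipartite by definition: the two parts are independent sets, with every edge crossing between them.
Color all vertices in one part with color 1 and all vertices in the other part with color 2.
Since the graph has at least one edge, one color does not suffice.
Chromatic number = 2.

2


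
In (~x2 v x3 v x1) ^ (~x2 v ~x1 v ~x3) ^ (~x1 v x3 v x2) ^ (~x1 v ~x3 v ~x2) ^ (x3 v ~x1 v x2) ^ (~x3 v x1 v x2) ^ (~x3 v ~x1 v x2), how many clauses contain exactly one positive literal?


A definite clause has exactly one positive literal.
Clause 1: 2 positive -> not definite
Clause 2: 0 positive -> not definite
Clause 3: 2 positive -> not definite
Clause 4: 0 positive -> not definite
Clause 5: 2 positive -> not definite
Clause 6: 2 positive -> not definite
Clause 7: 1 positive -> definite
Definite clause count = 1.

1


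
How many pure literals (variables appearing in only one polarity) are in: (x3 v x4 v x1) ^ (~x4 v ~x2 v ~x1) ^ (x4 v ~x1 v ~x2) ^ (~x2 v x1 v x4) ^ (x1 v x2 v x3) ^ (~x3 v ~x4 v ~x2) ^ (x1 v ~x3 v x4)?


A pure literal appears in only one polarity across all clauses.
No pure literals found.
Count = 0.

0


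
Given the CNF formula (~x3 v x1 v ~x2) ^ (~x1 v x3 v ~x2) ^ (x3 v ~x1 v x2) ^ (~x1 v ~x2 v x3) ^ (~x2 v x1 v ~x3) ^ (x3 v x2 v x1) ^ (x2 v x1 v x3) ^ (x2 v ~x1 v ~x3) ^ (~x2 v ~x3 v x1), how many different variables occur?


Identify each distinct variable in the formula.
Variables found: x1, x2, x3.
Total distinct variables = 3.

3


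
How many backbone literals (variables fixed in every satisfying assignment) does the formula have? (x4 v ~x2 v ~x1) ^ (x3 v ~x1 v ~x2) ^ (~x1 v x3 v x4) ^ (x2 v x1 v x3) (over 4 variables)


Find all satisfying assignments: 10 model(s).
Check which variables have the same value in every model.
No variable is fixed across all models.
Backbone size = 0.

0


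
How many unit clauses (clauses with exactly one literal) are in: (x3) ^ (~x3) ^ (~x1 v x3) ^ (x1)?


A unit clause contains exactly one literal.
Unit clauses found: (x3), (~x3), (x1).
Count = 3.

3


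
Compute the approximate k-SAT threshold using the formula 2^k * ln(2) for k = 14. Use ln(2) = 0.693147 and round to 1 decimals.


Using the asymptotic formula: threshold ~ 2^k * ln(2).
2^14 = 16384.
16384 * 0.693147 = 11356.5.

11356.5


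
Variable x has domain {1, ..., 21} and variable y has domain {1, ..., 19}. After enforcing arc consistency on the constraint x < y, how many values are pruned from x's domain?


For the constraint x < y, x needs a supporting value in y's domain.
x can be at most 18 (one less than y's maximum).
Valid x values from domain: 18 out of 21.
Pruned = 21 - 18 = 3.

3


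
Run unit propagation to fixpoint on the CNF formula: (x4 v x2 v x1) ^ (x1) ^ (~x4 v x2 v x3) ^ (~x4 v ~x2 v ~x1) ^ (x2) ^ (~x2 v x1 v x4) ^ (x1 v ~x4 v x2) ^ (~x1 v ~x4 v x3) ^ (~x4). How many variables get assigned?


Unit propagation repeatedly assigns the literal in any unit clause, then simplifies.
Assignments in order: x1 = T, x2 = T, x4 = F.
No further unit clauses remain.
Total variables assigned = 3.

3


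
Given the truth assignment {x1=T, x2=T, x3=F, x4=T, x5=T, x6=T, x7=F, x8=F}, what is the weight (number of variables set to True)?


The weight is the number of variables assigned True.
True variables: x1, x2, x4, x5, x6.
Weight = 5.

5


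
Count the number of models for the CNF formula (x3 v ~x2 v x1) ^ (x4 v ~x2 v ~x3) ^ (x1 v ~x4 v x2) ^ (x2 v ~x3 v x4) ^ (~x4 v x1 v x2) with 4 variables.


Enumerate all 16 truth assignments over 4 variables.
Test each against every clause.
Satisfying assignments found: 8.

8


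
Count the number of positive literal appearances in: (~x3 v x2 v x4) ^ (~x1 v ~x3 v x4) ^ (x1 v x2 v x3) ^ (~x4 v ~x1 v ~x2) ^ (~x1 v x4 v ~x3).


Scan each clause for unnegated literals.
Clause 1: 2 positive; Clause 2: 1 positive; Clause 3: 3 positive; Clause 4: 0 positive; Clause 5: 1 positive.
Total positive literal occurrences = 7.

7


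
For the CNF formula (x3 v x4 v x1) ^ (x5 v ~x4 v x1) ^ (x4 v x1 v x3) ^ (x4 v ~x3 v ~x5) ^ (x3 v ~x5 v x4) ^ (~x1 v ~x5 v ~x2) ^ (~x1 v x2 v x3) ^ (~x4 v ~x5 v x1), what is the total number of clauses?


Each group enclosed in parentheses joined by ^ is one clause.
Counting the conjuncts: 8 clauses.

8


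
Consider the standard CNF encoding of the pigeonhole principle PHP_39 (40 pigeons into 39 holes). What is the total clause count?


The PHP encoding has two parts:
1) At-least-one-hole clauses: 40 (one per pigeon, each with 39 literals).
2) At-most-one-pigeon-per-hole clauses: 39 holes * C(40,2) = 39 * 780 = 30420.
Total clauses = 40 + 30420 = 30460.

30460


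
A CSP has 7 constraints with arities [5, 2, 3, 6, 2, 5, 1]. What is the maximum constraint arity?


The arities are: 5, 2, 3, 6, 2, 5, 1.
Scan for the maximum value.
Maximum arity = 6.

6


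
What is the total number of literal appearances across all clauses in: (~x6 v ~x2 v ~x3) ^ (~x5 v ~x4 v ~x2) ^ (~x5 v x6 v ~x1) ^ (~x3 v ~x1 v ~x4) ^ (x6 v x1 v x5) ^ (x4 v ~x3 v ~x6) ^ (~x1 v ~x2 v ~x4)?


Clause lengths: 3, 3, 3, 3, 3, 3, 3.
Sum = 3 + 3 + 3 + 3 + 3 + 3 + 3 = 21.

21


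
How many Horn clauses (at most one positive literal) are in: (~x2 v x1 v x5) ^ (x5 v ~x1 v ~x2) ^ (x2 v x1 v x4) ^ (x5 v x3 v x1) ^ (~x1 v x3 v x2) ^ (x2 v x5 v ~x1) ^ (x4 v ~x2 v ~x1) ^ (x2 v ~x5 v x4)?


A Horn clause has at most one positive literal.
Clause 1: 2 positive lit(s) -> not Horn
Clause 2: 1 positive lit(s) -> Horn
Clause 3: 3 positive lit(s) -> not Horn
Clause 4: 3 positive lit(s) -> not Horn
Clause 5: 2 positive lit(s) -> not Horn
Clause 6: 2 positive lit(s) -> not Horn
Clause 7: 1 positive lit(s) -> Horn
Clause 8: 2 positive lit(s) -> not Horn
Total Horn clauses = 2.

2


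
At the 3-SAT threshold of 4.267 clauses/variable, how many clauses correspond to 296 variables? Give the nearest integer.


The 3-SAT phase transition occurs at approximately 4.267 clauses per variable.
m = 4.267 * 296 = 1263.032.
Rounded to nearest integer: 1263.

1263


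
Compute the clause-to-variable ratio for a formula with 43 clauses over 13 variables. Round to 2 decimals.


Clause-to-variable ratio = clauses / variables.
43 / 13 = 3.31.

3.31


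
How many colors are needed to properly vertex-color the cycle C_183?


An odd cycle cannot be 2-colored: alternating two colors around the cycle returns to the start with a conflict.
Since 183 is odd, three colors are required (and three suffice).
Chromatic number = 3.

3


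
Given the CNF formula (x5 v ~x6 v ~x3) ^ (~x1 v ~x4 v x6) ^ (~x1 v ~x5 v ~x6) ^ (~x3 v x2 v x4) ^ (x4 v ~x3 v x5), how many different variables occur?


Identify each distinct variable in the formula.
Variables found: x1, x2, x3, x4, x5, x6.
Total distinct variables = 6.

6


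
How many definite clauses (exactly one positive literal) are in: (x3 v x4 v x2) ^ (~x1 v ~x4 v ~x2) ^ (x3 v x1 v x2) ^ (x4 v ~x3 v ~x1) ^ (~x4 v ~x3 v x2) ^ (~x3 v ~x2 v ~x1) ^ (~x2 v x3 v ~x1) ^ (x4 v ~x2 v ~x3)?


A definite clause has exactly one positive literal.
Clause 1: 3 positive -> not definite
Clause 2: 0 positive -> not definite
Clause 3: 3 positive -> not definite
Clause 4: 1 positive -> definite
Clause 5: 1 positive -> definite
Clause 6: 0 positive -> not definite
Clause 7: 1 positive -> definite
Clause 8: 1 positive -> definite
Definite clause count = 4.

4


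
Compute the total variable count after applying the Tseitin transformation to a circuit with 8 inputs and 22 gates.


The Tseitin transformation introduces one auxiliary variable per gate.
Total variables = inputs + gates = 8 + 22 = 30.

30


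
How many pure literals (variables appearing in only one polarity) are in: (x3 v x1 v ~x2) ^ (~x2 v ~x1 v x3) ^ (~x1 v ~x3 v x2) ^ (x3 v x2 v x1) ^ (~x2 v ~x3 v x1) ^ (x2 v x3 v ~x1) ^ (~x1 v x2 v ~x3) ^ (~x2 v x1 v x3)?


A pure literal appears in only one polarity across all clauses.
No pure literals found.
Count = 0.

0


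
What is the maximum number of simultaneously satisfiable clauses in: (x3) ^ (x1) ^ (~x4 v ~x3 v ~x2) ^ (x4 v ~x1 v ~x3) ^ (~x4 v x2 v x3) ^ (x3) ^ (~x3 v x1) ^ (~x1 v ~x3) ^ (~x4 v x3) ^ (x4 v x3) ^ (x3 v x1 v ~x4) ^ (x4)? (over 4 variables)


Enumerate all 16 truth assignments.
For each, count how many of the 12 clauses are satisfied.
The formula is not fully satisfiable, so the maximum is below 12.
Maximum simultaneously satisfiable clauses = 11.

11


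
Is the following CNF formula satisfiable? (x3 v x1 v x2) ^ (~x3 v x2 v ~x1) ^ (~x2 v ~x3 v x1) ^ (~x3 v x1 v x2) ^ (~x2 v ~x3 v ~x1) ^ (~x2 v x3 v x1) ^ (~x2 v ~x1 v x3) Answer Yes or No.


Check all 8 possible truth assignments.
Number of satisfying assignments found: 1.
The formula is satisfiable.

Yes


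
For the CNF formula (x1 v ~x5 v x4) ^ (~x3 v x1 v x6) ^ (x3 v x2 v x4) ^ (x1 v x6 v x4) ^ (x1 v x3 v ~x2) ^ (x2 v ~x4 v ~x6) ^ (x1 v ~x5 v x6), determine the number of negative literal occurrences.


Scan each clause for negated literals.
Clause 1: 1 negative; Clause 2: 1 negative; Clause 3: 0 negative; Clause 4: 0 negative; Clause 5: 1 negative; Clause 6: 2 negative; Clause 7: 1 negative.
Total negative literal occurrences = 6.

6


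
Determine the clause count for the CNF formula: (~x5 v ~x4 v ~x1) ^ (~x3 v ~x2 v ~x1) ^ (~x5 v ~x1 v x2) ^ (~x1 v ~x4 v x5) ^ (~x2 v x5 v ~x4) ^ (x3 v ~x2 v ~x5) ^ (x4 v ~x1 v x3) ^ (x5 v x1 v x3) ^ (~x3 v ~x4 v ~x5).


Each group enclosed in parentheses joined by ^ is one clause.
Counting the conjuncts: 9 clauses.

9


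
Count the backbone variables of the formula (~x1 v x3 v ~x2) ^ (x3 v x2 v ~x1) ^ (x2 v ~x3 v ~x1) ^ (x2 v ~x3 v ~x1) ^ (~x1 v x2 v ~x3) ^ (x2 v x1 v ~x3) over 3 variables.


Find all satisfying assignments: 4 model(s).
Check which variables have the same value in every model.
No variable is fixed across all models.
Backbone size = 0.

0


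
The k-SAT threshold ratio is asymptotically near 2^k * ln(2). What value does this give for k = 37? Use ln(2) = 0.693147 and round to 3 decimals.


Using the asymptotic formula: threshold ~ 2^k * ln(2).
2^37 = 137438953472.
137438953472 * 0.693147 = 95265398282.256.

95265398282.256


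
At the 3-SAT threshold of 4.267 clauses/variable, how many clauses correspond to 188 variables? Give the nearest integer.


The 3-SAT phase transition occurs at approximately 4.267 clauses per variable.
m = 4.267 * 188 = 802.196.
Rounded to nearest integer: 802.

802


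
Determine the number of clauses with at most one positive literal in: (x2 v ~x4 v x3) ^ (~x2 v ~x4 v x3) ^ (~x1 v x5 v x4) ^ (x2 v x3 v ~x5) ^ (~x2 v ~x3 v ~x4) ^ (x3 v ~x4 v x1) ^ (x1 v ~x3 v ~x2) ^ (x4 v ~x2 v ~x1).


A Horn clause has at most one positive literal.
Clause 1: 2 positive lit(s) -> not Horn
Clause 2: 1 positive lit(s) -> Horn
Clause 3: 2 positive lit(s) -> not Horn
Clause 4: 2 positive lit(s) -> not Horn
Clause 5: 0 positive lit(s) -> Horn
Clause 6: 2 positive lit(s) -> not Horn
Clause 7: 1 positive lit(s) -> Horn
Clause 8: 1 positive lit(s) -> Horn
Total Horn clauses = 4.

4


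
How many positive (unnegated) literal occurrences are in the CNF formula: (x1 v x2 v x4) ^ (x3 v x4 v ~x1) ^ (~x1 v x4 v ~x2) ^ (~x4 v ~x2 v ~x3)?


Scan each clause for unnegated literals.
Clause 1: 3 positive; Clause 2: 2 positive; Clause 3: 1 positive; Clause 4: 0 positive.
Total positive literal occurrences = 6.

6


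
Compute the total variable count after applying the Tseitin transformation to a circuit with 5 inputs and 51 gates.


The Tseitin transformation introduces one auxiliary variable per gate.
Total variables = inputs + gates = 5 + 51 = 56.

56


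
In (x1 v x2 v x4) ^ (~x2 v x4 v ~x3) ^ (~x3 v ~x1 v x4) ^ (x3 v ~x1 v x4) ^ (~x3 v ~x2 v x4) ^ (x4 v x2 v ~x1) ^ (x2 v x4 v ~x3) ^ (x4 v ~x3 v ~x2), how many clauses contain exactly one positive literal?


A definite clause has exactly one positive literal.
Clause 1: 3 positive -> not definite
Clause 2: 1 positive -> definite
Clause 3: 1 positive -> definite
Clause 4: 2 positive -> not definite
Clause 5: 1 positive -> definite
Clause 6: 2 positive -> not definite
Clause 7: 2 positive -> not definite
Clause 8: 1 positive -> definite
Definite clause count = 4.

4


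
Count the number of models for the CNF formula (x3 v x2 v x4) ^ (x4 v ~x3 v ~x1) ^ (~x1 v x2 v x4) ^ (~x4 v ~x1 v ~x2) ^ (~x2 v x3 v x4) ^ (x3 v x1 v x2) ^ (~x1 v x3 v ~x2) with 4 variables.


Enumerate all 16 truth assignments over 4 variables.
Test each against every clause.
Satisfying assignments found: 7.

7


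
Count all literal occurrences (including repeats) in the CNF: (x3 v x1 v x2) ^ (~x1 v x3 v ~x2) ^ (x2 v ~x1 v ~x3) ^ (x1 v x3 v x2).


Clause lengths: 3, 3, 3, 3.
Sum = 3 + 3 + 3 + 3 = 12.

12


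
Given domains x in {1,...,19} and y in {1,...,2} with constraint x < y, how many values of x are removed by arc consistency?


For the constraint x < y, x needs a supporting value in y's domain.
x can be at most 1 (one less than y's maximum).
Valid x values from domain: 1 out of 19.
Pruned = 19 - 1 = 18.

18


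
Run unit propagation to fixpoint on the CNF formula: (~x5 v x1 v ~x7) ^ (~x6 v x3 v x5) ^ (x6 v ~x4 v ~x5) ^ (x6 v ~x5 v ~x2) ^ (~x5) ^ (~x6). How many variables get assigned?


Unit propagation repeatedly assigns the literal in any unit clause, then simplifies.
Assignments in order: x5 = F, x6 = F.
No further unit clauses remain.
Total variables assigned = 2.

2


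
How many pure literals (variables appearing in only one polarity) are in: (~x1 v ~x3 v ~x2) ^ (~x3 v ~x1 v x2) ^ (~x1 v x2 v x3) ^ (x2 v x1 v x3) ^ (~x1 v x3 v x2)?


A pure literal appears in only one polarity across all clauses.
No pure literals found.
Count = 0.

0


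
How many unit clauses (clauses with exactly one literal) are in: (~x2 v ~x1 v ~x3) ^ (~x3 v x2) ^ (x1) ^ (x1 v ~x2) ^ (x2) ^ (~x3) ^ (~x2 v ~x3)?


A unit clause contains exactly one literal.
Unit clauses found: (x1), (x2), (~x3).
Count = 3.

3


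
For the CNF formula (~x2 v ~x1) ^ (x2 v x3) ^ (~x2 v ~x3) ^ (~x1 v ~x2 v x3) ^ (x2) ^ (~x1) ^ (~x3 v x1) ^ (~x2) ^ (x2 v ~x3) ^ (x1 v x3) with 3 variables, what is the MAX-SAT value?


Enumerate all 8 truth assignments.
For each, count how many of the 10 clauses are satisfied.
The formula is not fully satisfiable, so the maximum is below 10.
Maximum simultaneously satisfiable clauses = 8.

8


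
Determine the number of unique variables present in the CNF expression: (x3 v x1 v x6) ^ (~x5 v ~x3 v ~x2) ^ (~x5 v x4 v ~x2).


Identify each distinct variable in the formula.
Variables found: x1, x2, x3, x4, x5, x6.
Total distinct variables = 6.

6


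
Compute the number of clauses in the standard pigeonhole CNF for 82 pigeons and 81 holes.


The PHP encoding has two parts:
1) At-least-one-hole clauses: 82 (one per pigeon, each with 81 literals).
2) At-most-one-pigeon-per-hole clauses: 81 holes * C(82,2) = 81 * 3321 = 269001.
Total clauses = 82 + 269001 = 269083.

269083


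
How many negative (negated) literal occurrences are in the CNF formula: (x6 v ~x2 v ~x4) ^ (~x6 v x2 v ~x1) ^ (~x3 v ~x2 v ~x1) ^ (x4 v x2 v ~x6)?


Scan each clause for negated literals.
Clause 1: 2 negative; Clause 2: 2 negative; Clause 3: 3 negative; Clause 4: 1 negative.
Total negative literal occurrences = 8.

8


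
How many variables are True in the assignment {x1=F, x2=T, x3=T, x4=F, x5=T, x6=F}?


The weight is the number of variables assigned True.
True variables: x2, x3, x5.
Weight = 3.

3


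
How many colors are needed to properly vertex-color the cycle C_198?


A cycle on an even number of vertices is bipartite: alternate two colors around the cycle.
Since 198 is even, two colors suffice, and at least two are needed because the graph has edges.
Chromatic number = 2.

2


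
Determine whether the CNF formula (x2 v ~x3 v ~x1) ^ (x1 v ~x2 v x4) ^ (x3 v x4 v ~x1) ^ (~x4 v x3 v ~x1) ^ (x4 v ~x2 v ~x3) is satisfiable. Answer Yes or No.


Check all 16 possible truth assignments.
Number of satisfying assignments found: 7.
The formula is satisfiable.

Yes


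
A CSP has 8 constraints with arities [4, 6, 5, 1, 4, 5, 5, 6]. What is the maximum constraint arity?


The arities are: 4, 6, 5, 1, 4, 5, 5, 6.
Scan for the maximum value.
Maximum arity = 6.

6


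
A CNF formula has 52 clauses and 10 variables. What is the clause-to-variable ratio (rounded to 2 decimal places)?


Clause-to-variable ratio = clauses / variables.
52 / 10 = 5.2.

5.2


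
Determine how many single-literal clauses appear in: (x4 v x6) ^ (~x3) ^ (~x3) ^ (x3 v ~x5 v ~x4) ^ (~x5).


A unit clause contains exactly one literal.
Unit clauses found: (~x3), (~x3), (~x5).
Count = 3.

3


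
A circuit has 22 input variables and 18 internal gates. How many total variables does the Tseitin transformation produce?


The Tseitin transformation introduces one auxiliary variable per gate.
Total variables = inputs + gates = 22 + 18 = 40.

40


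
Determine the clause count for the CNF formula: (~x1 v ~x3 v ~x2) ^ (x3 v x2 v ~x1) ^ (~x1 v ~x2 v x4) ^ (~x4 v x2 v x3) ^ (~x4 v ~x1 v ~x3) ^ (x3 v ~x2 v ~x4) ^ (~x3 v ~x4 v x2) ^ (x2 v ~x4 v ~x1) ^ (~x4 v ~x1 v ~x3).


Each group enclosed in parentheses joined by ^ is one clause.
Counting the conjuncts: 9 clauses.

9


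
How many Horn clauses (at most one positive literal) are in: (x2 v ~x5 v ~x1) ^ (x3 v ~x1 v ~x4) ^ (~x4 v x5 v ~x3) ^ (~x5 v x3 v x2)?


A Horn clause has at most one positive literal.
Clause 1: 1 positive lit(s) -> Horn
Clause 2: 1 positive lit(s) -> Horn
Clause 3: 1 positive lit(s) -> Horn
Clause 4: 2 positive lit(s) -> not Horn
Total Horn clauses = 3.

3


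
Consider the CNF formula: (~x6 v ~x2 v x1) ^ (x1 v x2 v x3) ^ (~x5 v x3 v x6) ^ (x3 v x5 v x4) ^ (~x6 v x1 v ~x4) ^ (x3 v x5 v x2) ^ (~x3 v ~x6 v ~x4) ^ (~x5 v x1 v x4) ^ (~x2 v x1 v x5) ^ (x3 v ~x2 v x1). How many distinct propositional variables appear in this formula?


Identify each distinct variable in the formula.
Variables found: x1, x2, x3, x4, x5, x6.
Total distinct variables = 6.

6


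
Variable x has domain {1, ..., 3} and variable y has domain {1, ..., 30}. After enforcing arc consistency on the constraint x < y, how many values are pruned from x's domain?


For the constraint x < y, x needs a supporting value in y's domain.
x can be at most 29 (one less than y's maximum).
Valid x values from domain: 3 out of 3.
Pruned = 3 - 3 = 0.

0


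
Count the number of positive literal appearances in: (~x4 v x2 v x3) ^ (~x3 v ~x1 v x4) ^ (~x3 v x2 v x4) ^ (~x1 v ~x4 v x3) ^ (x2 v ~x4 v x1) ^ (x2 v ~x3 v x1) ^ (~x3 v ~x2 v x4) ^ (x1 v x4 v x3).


Scan each clause for unnegated literals.
Clause 1: 2 positive; Clause 2: 1 positive; Clause 3: 2 positive; Clause 4: 1 positive; Clause 5: 2 positive; Clause 6: 2 positive; Clause 7: 1 positive; Clause 8: 3 positive.
Total positive literal occurrences = 14.

14


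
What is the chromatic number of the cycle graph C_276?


A cycle on an even number of vertices is bipartite: alternate two colors around the cycle.
Since 276 is even, two colors suffice, and at least two are needed because the graph has edges.
Chromatic number = 2.

2


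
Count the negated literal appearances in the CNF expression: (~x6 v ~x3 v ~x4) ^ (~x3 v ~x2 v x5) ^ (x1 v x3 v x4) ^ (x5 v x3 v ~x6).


Scan each clause for negated literals.
Clause 1: 3 negative; Clause 2: 2 negative; Clause 3: 0 negative; Clause 4: 1 negative.
Total negative literal occurrences = 6.

6


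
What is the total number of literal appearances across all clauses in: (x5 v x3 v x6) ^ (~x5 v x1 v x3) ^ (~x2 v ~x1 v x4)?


Clause lengths: 3, 3, 3.
Sum = 3 + 3 + 3 = 9.

9


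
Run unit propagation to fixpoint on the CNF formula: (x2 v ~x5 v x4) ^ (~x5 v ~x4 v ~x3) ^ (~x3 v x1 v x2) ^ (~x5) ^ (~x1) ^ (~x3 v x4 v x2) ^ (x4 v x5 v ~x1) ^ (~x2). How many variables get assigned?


Unit propagation repeatedly assigns the literal in any unit clause, then simplifies.
Assignments in order: x5 = F, x1 = F, x2 = F, x3 = F.
No further unit clauses remain.
Total variables assigned = 4.

4


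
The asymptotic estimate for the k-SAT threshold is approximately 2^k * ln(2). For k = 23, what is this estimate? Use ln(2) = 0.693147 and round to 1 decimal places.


Using the asymptotic formula: threshold ~ 2^k * ln(2).
2^23 = 8388608.
8388608 * 0.693147 = 5814538.5.

5814538.5


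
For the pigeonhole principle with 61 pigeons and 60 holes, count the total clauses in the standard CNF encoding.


The PHP encoding has two parts:
1) At-least-one-hole clauses: 61 (one per pigeon, each with 60 literals).
2) At-most-one-pigeon-per-hole clauses: 60 holes * C(61,2) = 60 * 1830 = 109800.
Total clauses = 61 + 109800 = 109861.

109861


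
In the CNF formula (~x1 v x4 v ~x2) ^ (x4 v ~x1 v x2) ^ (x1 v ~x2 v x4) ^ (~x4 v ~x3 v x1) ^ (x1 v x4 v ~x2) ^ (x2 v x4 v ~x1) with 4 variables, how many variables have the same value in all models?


Find all satisfying assignments: 8 model(s).
Check which variables have the same value in every model.
No variable is fixed across all models.
Backbone size = 0.

0


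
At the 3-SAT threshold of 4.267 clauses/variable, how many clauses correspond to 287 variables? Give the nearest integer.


The 3-SAT phase transition occurs at approximately 4.267 clauses per variable.
m = 4.267 * 287 = 1224.629.
Rounded to nearest integer: 1225.

1225


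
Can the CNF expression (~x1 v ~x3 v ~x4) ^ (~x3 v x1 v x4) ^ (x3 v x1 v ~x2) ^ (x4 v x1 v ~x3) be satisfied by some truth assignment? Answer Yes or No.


Check all 16 possible truth assignments.
Number of satisfying assignments found: 10.
The formula is satisfiable.

Yes


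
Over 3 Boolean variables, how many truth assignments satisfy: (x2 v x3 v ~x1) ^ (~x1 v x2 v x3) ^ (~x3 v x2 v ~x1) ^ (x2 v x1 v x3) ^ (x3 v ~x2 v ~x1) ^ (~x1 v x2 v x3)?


Enumerate all 8 truth assignments over 3 variables.
Test each against every clause.
Satisfying assignments found: 4.

4


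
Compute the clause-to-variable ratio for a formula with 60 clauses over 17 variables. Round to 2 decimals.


Clause-to-variable ratio = clauses / variables.
60 / 17 = 3.53.

3.53


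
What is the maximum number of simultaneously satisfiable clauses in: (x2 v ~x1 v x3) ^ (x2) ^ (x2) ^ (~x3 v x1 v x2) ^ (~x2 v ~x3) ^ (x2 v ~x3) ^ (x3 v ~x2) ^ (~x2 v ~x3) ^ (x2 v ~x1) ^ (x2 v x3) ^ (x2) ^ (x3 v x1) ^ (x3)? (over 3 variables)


Enumerate all 8 truth assignments.
For each, count how many of the 13 clauses are satisfied.
The formula is not fully satisfiable, so the maximum is below 13.
Maximum simultaneously satisfiable clauses = 11.

11


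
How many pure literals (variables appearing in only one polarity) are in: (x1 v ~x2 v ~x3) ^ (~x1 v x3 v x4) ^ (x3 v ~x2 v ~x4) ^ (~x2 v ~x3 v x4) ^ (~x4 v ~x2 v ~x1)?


A pure literal appears in only one polarity across all clauses.
Pure literals: x2 (negative only).
Count = 1.

1


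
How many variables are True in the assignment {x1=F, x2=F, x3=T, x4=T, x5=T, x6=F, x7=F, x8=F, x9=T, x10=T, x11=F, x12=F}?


The weight is the number of variables assigned True.
True variables: x3, x4, x5, x9, x10.
Weight = 5.

5


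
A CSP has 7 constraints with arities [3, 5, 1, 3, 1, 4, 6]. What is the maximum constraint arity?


The arities are: 3, 5, 1, 3, 1, 4, 6.
Scan for the maximum value.
Maximum arity = 6.

6


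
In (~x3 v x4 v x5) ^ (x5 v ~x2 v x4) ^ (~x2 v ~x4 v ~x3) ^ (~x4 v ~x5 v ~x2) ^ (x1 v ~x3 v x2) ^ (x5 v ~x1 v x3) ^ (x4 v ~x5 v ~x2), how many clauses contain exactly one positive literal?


A definite clause has exactly one positive literal.
Clause 1: 2 positive -> not definite
Clause 2: 2 positive -> not definite
Clause 3: 0 positive -> not definite
Clause 4: 0 positive -> not definite
Clause 5: 2 positive -> not definite
Clause 6: 2 positive -> not definite
Clause 7: 1 positive -> definite
Definite clause count = 1.

1


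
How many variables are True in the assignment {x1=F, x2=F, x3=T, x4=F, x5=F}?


The weight is the number of variables assigned True.
True variables: x3.
Weight = 1.

1


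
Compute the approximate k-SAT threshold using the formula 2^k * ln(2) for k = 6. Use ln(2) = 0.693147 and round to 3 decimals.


Using the asymptotic formula: threshold ~ 2^k * ln(2).
2^6 = 64.
64 * 0.693147 = 44.361.

44.361


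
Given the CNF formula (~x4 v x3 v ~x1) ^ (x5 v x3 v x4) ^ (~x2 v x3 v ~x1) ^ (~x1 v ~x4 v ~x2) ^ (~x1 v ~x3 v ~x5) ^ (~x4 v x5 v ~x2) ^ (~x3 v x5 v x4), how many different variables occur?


Identify each distinct variable in the formula.
Variables found: x1, x2, x3, x4, x5.
Total distinct variables = 5.

5


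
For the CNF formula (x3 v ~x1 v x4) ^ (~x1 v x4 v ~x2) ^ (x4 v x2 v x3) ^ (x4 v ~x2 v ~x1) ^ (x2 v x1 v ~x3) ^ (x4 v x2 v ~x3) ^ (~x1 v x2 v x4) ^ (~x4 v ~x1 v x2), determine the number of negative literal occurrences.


Scan each clause for negated literals.
Clause 1: 1 negative; Clause 2: 2 negative; Clause 3: 0 negative; Clause 4: 2 negative; Clause 5: 1 negative; Clause 6: 1 negative; Clause 7: 1 negative; Clause 8: 2 negative.
Total negative literal occurrences = 10.

10


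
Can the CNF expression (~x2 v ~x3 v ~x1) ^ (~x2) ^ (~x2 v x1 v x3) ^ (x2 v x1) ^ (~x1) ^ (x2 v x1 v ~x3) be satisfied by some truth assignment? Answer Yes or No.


Check all 8 possible truth assignments.
Number of satisfying assignments found: 0.
The formula is unsatisfiable.

No


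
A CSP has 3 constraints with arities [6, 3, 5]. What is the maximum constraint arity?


The arities are: 6, 3, 5.
Scan for the maximum value.
Maximum arity = 6.

6


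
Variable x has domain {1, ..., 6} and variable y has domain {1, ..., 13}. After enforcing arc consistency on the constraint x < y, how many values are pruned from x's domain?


For the constraint x < y, x needs a supporting value in y's domain.
x can be at most 12 (one less than y's maximum).
Valid x values from domain: 6 out of 6.
Pruned = 6 - 6 = 0.

0


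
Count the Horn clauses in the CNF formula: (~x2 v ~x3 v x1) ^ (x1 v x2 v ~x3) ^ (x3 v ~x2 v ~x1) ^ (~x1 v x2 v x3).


A Horn clause has at most one positive literal.
Clause 1: 1 positive lit(s) -> Horn
Clause 2: 2 positive lit(s) -> not Horn
Clause 3: 1 positive lit(s) -> Horn
Clause 4: 2 positive lit(s) -> not Horn
Total Horn clauses = 2.

2


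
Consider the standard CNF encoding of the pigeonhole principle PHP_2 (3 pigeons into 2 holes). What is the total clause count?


The PHP encoding has two parts:
1) At-least-one-hole clauses: 3 (one per pigeon, each with 2 literals).
2) At-most-one-pigeon-per-hole clauses: 2 holes * C(3,2) = 2 * 3 = 6.
Total clauses = 3 + 6 = 9.

9
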